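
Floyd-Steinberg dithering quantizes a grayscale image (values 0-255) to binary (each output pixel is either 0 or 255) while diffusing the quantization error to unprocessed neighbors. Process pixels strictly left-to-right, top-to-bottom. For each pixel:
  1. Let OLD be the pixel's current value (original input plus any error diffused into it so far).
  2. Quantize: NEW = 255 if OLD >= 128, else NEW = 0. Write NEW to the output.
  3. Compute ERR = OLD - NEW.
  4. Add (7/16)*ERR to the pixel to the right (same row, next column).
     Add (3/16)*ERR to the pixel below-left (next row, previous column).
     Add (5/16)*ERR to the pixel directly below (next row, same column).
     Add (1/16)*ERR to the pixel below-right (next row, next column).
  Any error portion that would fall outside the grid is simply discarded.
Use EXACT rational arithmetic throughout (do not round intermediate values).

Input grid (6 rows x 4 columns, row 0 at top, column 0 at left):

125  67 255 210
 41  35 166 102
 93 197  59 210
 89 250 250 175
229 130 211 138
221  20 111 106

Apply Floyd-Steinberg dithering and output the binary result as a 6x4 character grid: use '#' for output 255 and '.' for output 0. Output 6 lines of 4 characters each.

Answer: ..##
.##.
.#.#
.###
###.
#..#

Derivation:
(0,0): OLD=125 → NEW=0, ERR=125
(0,1): OLD=1947/16 → NEW=0, ERR=1947/16
(0,2): OLD=78909/256 → NEW=255, ERR=13629/256
(0,3): OLD=955563/4096 → NEW=255, ERR=-88917/4096
(1,0): OLD=26337/256 → NEW=0, ERR=26337/256
(1,1): OLD=278183/2048 → NEW=255, ERR=-244057/2048
(1,2): OLD=8784179/65536 → NEW=255, ERR=-7927501/65536
(1,3): OLD=47837909/1048576 → NEW=0, ERR=47837909/1048576
(2,0): OLD=3368733/32768 → NEW=0, ERR=3368733/32768
(2,1): OLD=197642383/1048576 → NEW=255, ERR=-69744497/1048576
(2,2): OLD=-14249909/2097152 → NEW=0, ERR=-14249909/2097152
(2,3): OLD=7171380415/33554432 → NEW=255, ERR=-1384999745/33554432
(3,0): OLD=1822936013/16777216 → NEW=0, ERR=1822936013/16777216
(3,1): OLD=75672649811/268435456 → NEW=255, ERR=7221608531/268435456
(3,2): OLD=1064078556845/4294967296 → NEW=255, ERR=-31138103635/4294967296
(3,3): OLD=10892358052923/68719476736 → NEW=255, ERR=-6631108514757/68719476736
(4,0): OLD=1151047217417/4294967296 → NEW=255, ERR=55830556937/4294967296
(4,1): OLD=5137665932571/34359738368 → NEW=255, ERR=-3624067351269/34359738368
(4,2): OLD=160724368491835/1099511627776 → NEW=255, ERR=-119651096591045/1099511627776
(4,3): OLD=1051703962280973/17592186044416 → NEW=0, ERR=1051703962280973/17592186044416
(5,0): OLD=112857055092921/549755813888 → NEW=255, ERR=-27330677448519/549755813888
(5,1): OLD=-955297206791249/17592186044416 → NEW=0, ERR=-955297206791249/17592186044416
(5,2): OLD=508879488845427/8796093022208 → NEW=0, ERR=508879488845427/8796093022208
(5,3): OLD=40304762641113659/281474976710656 → NEW=255, ERR=-31471356420103621/281474976710656
Row 0: ..##
Row 1: .##.
Row 2: .#.#
Row 3: .###
Row 4: ###.
Row 5: #..#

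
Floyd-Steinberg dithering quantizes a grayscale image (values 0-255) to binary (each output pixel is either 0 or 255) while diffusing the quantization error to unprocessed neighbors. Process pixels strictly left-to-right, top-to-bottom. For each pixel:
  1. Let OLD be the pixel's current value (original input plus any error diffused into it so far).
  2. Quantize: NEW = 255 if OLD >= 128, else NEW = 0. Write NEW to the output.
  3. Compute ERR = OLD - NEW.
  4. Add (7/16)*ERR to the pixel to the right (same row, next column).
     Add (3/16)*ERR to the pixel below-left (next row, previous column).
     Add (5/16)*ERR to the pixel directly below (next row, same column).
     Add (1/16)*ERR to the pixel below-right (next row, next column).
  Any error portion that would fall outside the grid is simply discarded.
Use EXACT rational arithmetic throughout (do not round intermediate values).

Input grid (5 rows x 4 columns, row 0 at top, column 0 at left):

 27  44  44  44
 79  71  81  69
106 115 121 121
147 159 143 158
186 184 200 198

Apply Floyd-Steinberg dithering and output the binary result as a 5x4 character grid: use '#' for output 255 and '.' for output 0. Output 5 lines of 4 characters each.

(0,0): OLD=27 → NEW=0, ERR=27
(0,1): OLD=893/16 → NEW=0, ERR=893/16
(0,2): OLD=17515/256 → NEW=0, ERR=17515/256
(0,3): OLD=302829/4096 → NEW=0, ERR=302829/4096
(1,0): OLD=25063/256 → NEW=0, ERR=25063/256
(1,1): OLD=298577/2048 → NEW=255, ERR=-223663/2048
(1,2): OLD=4715429/65536 → NEW=0, ERR=4715429/65536
(1,3): OLD=134069907/1048576 → NEW=0, ERR=134069907/1048576
(2,0): OLD=3804939/32768 → NEW=0, ERR=3804939/32768
(2,1): OLD=158631721/1048576 → NEW=255, ERR=-108755159/1048576
(2,2): OLD=241710701/2097152 → NEW=0, ERR=241710701/2097152
(2,3): OLD=7243653977/33554432 → NEW=255, ERR=-1312726183/33554432
(3,0): OLD=2748775515/16777216 → NEW=255, ERR=-1529414565/16777216
(3,1): OLD=31024108421/268435456 → NEW=0, ERR=31024108421/268435456
(3,2): OLD=926697181819/4294967296 → NEW=255, ERR=-168519478661/4294967296
(3,3): OLD=9332919732189/68719476736 → NEW=255, ERR=-8190546835491/68719476736
(4,0): OLD=769583077119/4294967296 → NEW=255, ERR=-325633583361/4294967296
(4,1): OLD=5974894372477/34359738368 → NEW=255, ERR=-2786838911363/34359738368
(4,2): OLD=150775553752541/1099511627776 → NEW=255, ERR=-129599911330339/1099511627776
(4,3): OLD=1877668724105499/17592186044416 → NEW=0, ERR=1877668724105499/17592186044416
Row 0: ....
Row 1: .#..
Row 2: .#.#
Row 3: #.##
Row 4: ###.

Answer: ....
.#..
.#.#
#.##
###.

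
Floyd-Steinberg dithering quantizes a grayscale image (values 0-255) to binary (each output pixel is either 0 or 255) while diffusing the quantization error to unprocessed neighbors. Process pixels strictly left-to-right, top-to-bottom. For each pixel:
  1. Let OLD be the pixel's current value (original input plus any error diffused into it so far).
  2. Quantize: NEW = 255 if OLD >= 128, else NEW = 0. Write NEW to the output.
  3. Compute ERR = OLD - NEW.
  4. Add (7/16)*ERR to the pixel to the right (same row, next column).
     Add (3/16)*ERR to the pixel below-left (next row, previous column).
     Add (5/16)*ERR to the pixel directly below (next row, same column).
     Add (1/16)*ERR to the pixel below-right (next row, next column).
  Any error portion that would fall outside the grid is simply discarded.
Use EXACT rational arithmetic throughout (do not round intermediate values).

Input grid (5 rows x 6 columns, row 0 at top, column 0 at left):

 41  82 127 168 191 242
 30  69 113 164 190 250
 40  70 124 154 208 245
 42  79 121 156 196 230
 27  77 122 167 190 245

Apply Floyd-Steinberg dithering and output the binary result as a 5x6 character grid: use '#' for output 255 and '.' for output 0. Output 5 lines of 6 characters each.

(0,0): OLD=41 → NEW=0, ERR=41
(0,1): OLD=1599/16 → NEW=0, ERR=1599/16
(0,2): OLD=43705/256 → NEW=255, ERR=-21575/256
(0,3): OLD=537103/4096 → NEW=255, ERR=-507377/4096
(0,4): OLD=8965737/65536 → NEW=255, ERR=-7745943/65536
(0,5): OLD=199533791/1048576 → NEW=255, ERR=-67853089/1048576
(1,0): OLD=15757/256 → NEW=0, ERR=15757/256
(1,1): OLD=233307/2048 → NEW=0, ERR=233307/2048
(1,2): OLD=7833079/65536 → NEW=0, ERR=7833079/65536
(1,3): OLD=39361707/262144 → NEW=255, ERR=-27485013/262144
(1,4): OLD=1464967457/16777216 → NEW=0, ERR=1464967457/16777216
(1,5): OLD=69952427671/268435456 → NEW=255, ERR=1501386391/268435456
(2,0): OLD=2640921/32768 → NEW=0, ERR=2640921/32768
(2,1): OLD=175235363/1048576 → NEW=255, ERR=-92151517/1048576
(2,2): OLD=1851593513/16777216 → NEW=0, ERR=1851593513/16777216
(2,3): OLD=25952590625/134217728 → NEW=255, ERR=-8272930015/134217728
(2,4): OLD=871089079779/4294967296 → NEW=255, ERR=-224127580701/4294967296
(2,5): OLD=15762521315685/68719476736 → NEW=255, ERR=-1760945251995/68719476736
(3,0): OLD=850735881/16777216 → NEW=0, ERR=850735881/16777216
(3,1): OLD=13348181461/134217728 → NEW=0, ERR=13348181461/134217728
(3,2): OLD=195366173967/1073741824 → NEW=255, ERR=-78437991153/1073741824
(3,3): OLD=7001931013357/68719476736 → NEW=0, ERR=7001931013357/68719476736
(3,4): OLD=118534506878925/549755813888 → NEW=255, ERR=-21653225662515/549755813888
(3,5): OLD=1772402675060707/8796093022208 → NEW=255, ERR=-470601045602333/8796093022208
(4,0): OLD=132056038119/2147483648 → NEW=0, ERR=132056038119/2147483648
(4,1): OLD=4276212883899/34359738368 → NEW=0, ERR=4276212883899/34359738368
(4,2): OLD=196747303742401/1099511627776 → NEW=255, ERR=-83628161340479/1099511627776
(4,3): OLD=2702412564186917/17592186044416 → NEW=255, ERR=-1783594877139163/17592186044416
(4,4): OLD=36499453394853493/281474976710656 → NEW=255, ERR=-35276665666363787/281474976710656
(4,5): OLD=770062630205644051/4503599627370496 → NEW=255, ERR=-378355274773832429/4503599627370496
Row 0: ..####
Row 1: ...#.#
Row 2: .#.###
Row 3: ..#.##
Row 4: ..####

Answer: ..####
...#.#
.#.###
..#.##
..####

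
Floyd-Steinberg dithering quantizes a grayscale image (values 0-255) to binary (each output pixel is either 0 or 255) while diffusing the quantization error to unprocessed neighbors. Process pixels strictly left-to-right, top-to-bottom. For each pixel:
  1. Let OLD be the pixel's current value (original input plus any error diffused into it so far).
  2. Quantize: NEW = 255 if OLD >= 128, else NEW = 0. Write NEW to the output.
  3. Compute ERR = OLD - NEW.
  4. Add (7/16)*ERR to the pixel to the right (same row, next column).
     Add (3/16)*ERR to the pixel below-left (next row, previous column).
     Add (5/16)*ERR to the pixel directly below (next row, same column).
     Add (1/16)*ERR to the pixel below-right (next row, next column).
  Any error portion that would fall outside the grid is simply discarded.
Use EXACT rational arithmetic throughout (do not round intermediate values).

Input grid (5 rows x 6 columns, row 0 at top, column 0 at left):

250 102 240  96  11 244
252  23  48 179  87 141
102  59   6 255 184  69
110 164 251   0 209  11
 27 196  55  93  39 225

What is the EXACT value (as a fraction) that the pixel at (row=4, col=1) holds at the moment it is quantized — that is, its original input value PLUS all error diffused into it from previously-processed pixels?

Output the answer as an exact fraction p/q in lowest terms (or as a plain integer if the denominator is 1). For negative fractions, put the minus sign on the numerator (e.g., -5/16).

Answer: 7649670807473/34359738368

Derivation:
(0,0): OLD=250 → NEW=255, ERR=-5
(0,1): OLD=1597/16 → NEW=0, ERR=1597/16
(0,2): OLD=72619/256 → NEW=255, ERR=7339/256
(0,3): OLD=444589/4096 → NEW=0, ERR=444589/4096
(0,4): OLD=3833019/65536 → NEW=0, ERR=3833019/65536
(0,5): OLD=282683677/1048576 → NEW=255, ERR=15296797/1048576
(1,0): OLD=68903/256 → NEW=255, ERR=3623/256
(1,1): OLD=134033/2048 → NEW=0, ERR=134033/2048
(1,2): OLD=7351909/65536 → NEW=0, ERR=7351909/65536
(1,3): OLD=72025857/262144 → NEW=255, ERR=5179137/262144
(1,4): OLD=2070980323/16777216 → NEW=0, ERR=2070980323/16777216
(1,5): OLD=54551258181/268435456 → NEW=255, ERR=-13899783099/268435456
(2,0): OLD=3889355/32768 → NEW=0, ERR=3889355/32768
(2,1): OLD=160745449/1048576 → NEW=255, ERR=-106641431/1048576
(2,2): OLD=73100539/16777216 → NEW=0, ERR=73100539/16777216
(2,3): OLD=39357549283/134217728 → NEW=255, ERR=5132028643/134217728
(2,4): OLD=991404896297/4294967296 → NEW=255, ERR=-103811764183/4294967296
(2,5): OLD=3433149860271/68719476736 → NEW=0, ERR=3433149860271/68719476736
(3,0): OLD=2147866267/16777216 → NEW=255, ERR=-2130323813/16777216
(3,1): OLD=11395242495/134217728 → NEW=0, ERR=11395242495/134217728
(3,2): OLD=311727548717/1073741824 → NEW=255, ERR=37923383597/1073741824
(3,3): OLD=1590257769031/68719476736 → NEW=0, ERR=1590257769031/68719476736
(3,4): OLD=122775920849895/549755813888 → NEW=255, ERR=-17411811691545/549755813888
(3,5): OLD=98912429998889/8796093022208 → NEW=0, ERR=98912429998889/8796093022208
(4,0): OLD=6954833461/2147483648 → NEW=0, ERR=6954833461/2147483648
(4,1): OLD=7649670807473/34359738368 → NEW=255, ERR=-1112062476367/34359738368
Target (4,1): original=196, with diffused error = 7649670807473/34359738368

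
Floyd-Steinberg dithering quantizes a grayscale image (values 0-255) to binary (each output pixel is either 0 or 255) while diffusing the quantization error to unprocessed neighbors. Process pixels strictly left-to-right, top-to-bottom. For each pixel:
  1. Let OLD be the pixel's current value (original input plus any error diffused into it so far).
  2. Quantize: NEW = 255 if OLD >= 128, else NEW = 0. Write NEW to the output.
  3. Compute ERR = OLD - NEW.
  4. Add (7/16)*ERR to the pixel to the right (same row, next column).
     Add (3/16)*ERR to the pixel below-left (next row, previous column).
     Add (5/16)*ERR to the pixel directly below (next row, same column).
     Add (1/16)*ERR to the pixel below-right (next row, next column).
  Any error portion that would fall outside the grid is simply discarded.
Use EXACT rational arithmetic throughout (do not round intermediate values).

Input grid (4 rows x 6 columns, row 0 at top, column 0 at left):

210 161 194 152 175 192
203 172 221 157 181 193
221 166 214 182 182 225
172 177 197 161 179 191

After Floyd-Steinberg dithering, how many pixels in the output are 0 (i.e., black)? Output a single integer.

(0,0): OLD=210 → NEW=255, ERR=-45
(0,1): OLD=2261/16 → NEW=255, ERR=-1819/16
(0,2): OLD=36931/256 → NEW=255, ERR=-28349/256
(0,3): OLD=424149/4096 → NEW=0, ERR=424149/4096
(0,4): OLD=14437843/65536 → NEW=255, ERR=-2273837/65536
(0,5): OLD=185409733/1048576 → NEW=255, ERR=-81977147/1048576
(1,0): OLD=42911/256 → NEW=255, ERR=-22369/256
(1,1): OLD=152921/2048 → NEW=0, ERR=152921/2048
(1,2): OLD=15163213/65536 → NEW=255, ERR=-1548467/65536
(1,3): OLD=43410057/262144 → NEW=255, ERR=-23436663/262144
(1,4): OLD=2061193275/16777216 → NEW=0, ERR=2061193275/16777216
(1,5): OLD=59096121901/268435456 → NEW=255, ERR=-9354919379/268435456
(2,0): OLD=6805731/32768 → NEW=255, ERR=-1550109/32768
(2,1): OLD=166457585/1048576 → NEW=255, ERR=-100929295/1048576
(2,2): OLD=2556997395/16777216 → NEW=255, ERR=-1721192685/16777216
(2,3): OLD=17547172155/134217728 → NEW=255, ERR=-16678348485/134217728
(2,4): OLD=661018730033/4294967296 → NEW=255, ERR=-434197930447/4294967296
(2,5): OLD=12201768680551/68719476736 → NEW=255, ERR=-5321697887129/68719476736
(3,0): OLD=2334875827/16777216 → NEW=255, ERR=-1943314253/16777216
(3,1): OLD=9939149239/134217728 → NEW=0, ERR=9939149239/134217728
(3,2): OLD=180413310357/1073741824 → NEW=255, ERR=-93390854763/1073741824
(3,3): OLD=4037136944831/68719476736 → NEW=0, ERR=4037136944831/68719476736
(3,4): OLD=82916148732127/549755813888 → NEW=255, ERR=-57271583809313/549755813888
(3,5): OLD=1010707429994161/8796093022208 → NEW=0, ERR=1010707429994161/8796093022208
Output grid:
  Row 0: ###.##  (1 black, running=1)
  Row 1: #.##.#  (2 black, running=3)
  Row 2: ######  (0 black, running=3)
  Row 3: #.#.#.  (3 black, running=6)

Answer: 6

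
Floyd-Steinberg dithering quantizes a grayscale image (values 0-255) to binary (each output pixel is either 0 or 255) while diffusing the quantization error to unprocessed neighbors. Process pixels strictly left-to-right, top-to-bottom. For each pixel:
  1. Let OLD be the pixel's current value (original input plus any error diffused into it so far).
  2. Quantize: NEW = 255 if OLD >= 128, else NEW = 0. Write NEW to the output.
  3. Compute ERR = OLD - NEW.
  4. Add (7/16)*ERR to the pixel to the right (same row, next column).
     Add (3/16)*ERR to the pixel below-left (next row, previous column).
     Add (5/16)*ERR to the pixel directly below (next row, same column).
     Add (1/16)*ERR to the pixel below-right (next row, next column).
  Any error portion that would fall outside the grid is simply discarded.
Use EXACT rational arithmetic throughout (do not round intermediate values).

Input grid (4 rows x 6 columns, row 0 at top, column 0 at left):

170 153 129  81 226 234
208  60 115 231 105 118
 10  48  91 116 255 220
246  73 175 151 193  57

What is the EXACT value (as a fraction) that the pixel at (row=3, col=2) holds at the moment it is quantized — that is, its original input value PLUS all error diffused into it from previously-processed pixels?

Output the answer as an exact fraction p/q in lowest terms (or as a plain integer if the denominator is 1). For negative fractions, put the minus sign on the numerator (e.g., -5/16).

Answer: 281842808493/1073741824

Derivation:
(0,0): OLD=170 → NEW=255, ERR=-85
(0,1): OLD=1853/16 → NEW=0, ERR=1853/16
(0,2): OLD=45995/256 → NEW=255, ERR=-19285/256
(0,3): OLD=196781/4096 → NEW=0, ERR=196781/4096
(0,4): OLD=16188603/65536 → NEW=255, ERR=-523077/65536
(0,5): OLD=241705245/1048576 → NEW=255, ERR=-25681635/1048576
(1,0): OLD=52007/256 → NEW=255, ERR=-13273/256
(1,1): OLD=110737/2048 → NEW=0, ERR=110737/2048
(1,2): OLD=8608869/65536 → NEW=255, ERR=-8102811/65536
(1,3): OLD=48684417/262144 → NEW=255, ERR=-18162303/262144
(1,4): OLD=1184548067/16777216 → NEW=0, ERR=1184548067/16777216
(1,5): OLD=37778781765/268435456 → NEW=255, ERR=-30672259515/268435456
(2,0): OLD=128971/32768 → NEW=0, ERR=128971/32768
(2,1): OLD=42148841/1048576 → NEW=0, ERR=42148841/1048576
(2,2): OLD=1012293371/16777216 → NEW=0, ERR=1012293371/16777216
(2,3): OLD=16945977059/134217728 → NEW=0, ERR=16945977059/134217728
(2,4): OLD=1316609207849/4294967296 → NEW=255, ERR=221392547369/4294967296
(2,5): OLD=14517496257455/68719476736 → NEW=255, ERR=-3005970310225/68719476736
(3,0): OLD=4274277019/16777216 → NEW=255, ERR=-3913061/16777216
(3,1): OLD=13021608703/134217728 → NEW=0, ERR=13021608703/134217728
(3,2): OLD=281842808493/1073741824 → NEW=255, ERR=8038643373/1073741824
Target (3,2): original=175, with diffused error = 281842808493/1073741824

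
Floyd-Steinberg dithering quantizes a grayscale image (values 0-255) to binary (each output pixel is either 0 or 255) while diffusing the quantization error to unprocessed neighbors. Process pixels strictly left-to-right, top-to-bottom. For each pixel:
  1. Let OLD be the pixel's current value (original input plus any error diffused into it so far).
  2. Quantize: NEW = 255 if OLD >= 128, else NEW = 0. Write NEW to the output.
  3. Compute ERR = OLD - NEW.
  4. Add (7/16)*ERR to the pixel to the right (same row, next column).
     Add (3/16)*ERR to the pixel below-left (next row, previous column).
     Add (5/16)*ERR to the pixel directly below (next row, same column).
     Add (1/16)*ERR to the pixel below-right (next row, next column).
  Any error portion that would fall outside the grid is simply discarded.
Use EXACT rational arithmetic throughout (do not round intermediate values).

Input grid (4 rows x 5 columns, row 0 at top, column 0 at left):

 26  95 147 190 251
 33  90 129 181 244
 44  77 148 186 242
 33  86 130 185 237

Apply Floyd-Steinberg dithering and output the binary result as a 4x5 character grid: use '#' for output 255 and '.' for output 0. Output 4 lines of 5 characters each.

Answer: ..###
.#.##
..#.#
..###

Derivation:
(0,0): OLD=26 → NEW=0, ERR=26
(0,1): OLD=851/8 → NEW=0, ERR=851/8
(0,2): OLD=24773/128 → NEW=255, ERR=-7867/128
(0,3): OLD=334051/2048 → NEW=255, ERR=-188189/2048
(0,4): OLD=6907445/32768 → NEW=255, ERR=-1448395/32768
(1,0): OLD=7817/128 → NEW=0, ERR=7817/128
(1,1): OLD=143423/1024 → NEW=255, ERR=-117697/1024
(1,2): OLD=1603243/32768 → NEW=0, ERR=1603243/32768
(1,3): OLD=21176143/131072 → NEW=255, ERR=-12247217/131072
(1,4): OLD=384962573/2097152 → NEW=255, ERR=-149811187/2097152
(2,0): OLD=680485/16384 → NEW=0, ERR=680485/16384
(2,1): OLD=37876327/524288 → NEW=0, ERR=37876327/524288
(2,2): OLD=1427680245/8388608 → NEW=255, ERR=-711414795/8388608
(2,3): OLD=14678180367/134217728 → NEW=0, ERR=14678180367/134217728
(2,4): OLD=561957575337/2147483648 → NEW=255, ERR=14349245097/2147483648
(3,0): OLD=499330645/8388608 → NEW=0, ERR=499330645/8388608
(3,1): OLD=8141154609/67108864 → NEW=0, ERR=8141154609/67108864
(3,2): OLD=389966735979/2147483648 → NEW=255, ERR=-157641594261/2147483648
(3,3): OLD=786030051923/4294967296 → NEW=255, ERR=-309186608557/4294967296
(3,4): OLD=14735403949247/68719476736 → NEW=255, ERR=-2788062618433/68719476736
Row 0: ..###
Row 1: .#.##
Row 2: ..#.#
Row 3: ..###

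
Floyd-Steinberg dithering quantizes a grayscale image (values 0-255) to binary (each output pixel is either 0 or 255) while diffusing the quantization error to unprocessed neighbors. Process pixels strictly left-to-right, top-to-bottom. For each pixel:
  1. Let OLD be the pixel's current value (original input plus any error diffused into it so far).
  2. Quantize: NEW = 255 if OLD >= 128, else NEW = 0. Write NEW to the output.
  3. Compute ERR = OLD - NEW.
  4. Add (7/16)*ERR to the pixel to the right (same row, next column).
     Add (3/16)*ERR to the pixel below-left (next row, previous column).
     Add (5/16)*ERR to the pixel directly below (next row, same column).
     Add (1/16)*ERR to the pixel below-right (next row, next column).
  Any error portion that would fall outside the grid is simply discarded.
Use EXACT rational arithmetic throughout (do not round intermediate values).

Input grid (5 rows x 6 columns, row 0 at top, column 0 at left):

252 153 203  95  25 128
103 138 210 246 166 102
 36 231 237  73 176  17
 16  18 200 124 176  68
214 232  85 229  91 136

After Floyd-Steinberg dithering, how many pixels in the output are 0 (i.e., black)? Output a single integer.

(0,0): OLD=252 → NEW=255, ERR=-3
(0,1): OLD=2427/16 → NEW=255, ERR=-1653/16
(0,2): OLD=40397/256 → NEW=255, ERR=-24883/256
(0,3): OLD=214939/4096 → NEW=0, ERR=214939/4096
(0,4): OLD=3142973/65536 → NEW=0, ERR=3142973/65536
(0,5): OLD=156218539/1048576 → NEW=255, ERR=-111168341/1048576
(1,0): OLD=21169/256 → NEW=0, ERR=21169/256
(1,1): OLD=252887/2048 → NEW=0, ERR=252887/2048
(1,2): OLD=15533987/65536 → NEW=255, ERR=-1177693/65536
(1,3): OLD=67489959/262144 → NEW=255, ERR=643239/262144
(1,4): OLD=2775985749/16777216 → NEW=255, ERR=-1502204331/16777216
(1,5): OLD=8776120003/268435456 → NEW=0, ERR=8776120003/268435456
(2,0): OLD=2785069/32768 → NEW=0, ERR=2785069/32768
(2,1): OLD=323560127/1048576 → NEW=255, ERR=56173247/1048576
(2,2): OLD=4412394493/16777216 → NEW=255, ERR=134204413/16777216
(2,3): OLD=7966476629/134217728 → NEW=0, ERR=7966476629/134217728
(2,4): OLD=774255607167/4294967296 → NEW=255, ERR=-320961053313/4294967296
(2,5): OLD=-760970977175/68719476736 → NEW=0, ERR=-760970977175/68719476736
(3,0): OLD=882566237/16777216 → NEW=0, ERR=882566237/16777216
(3,1): OLD=8666115097/134217728 → NEW=0, ERR=8666115097/134217728
(3,2): OLD=263308658651/1073741824 → NEW=255, ERR=-10495506469/1073741824
(3,3): OLD=8573450364561/68719476736 → NEW=0, ERR=8573450364561/68719476736
(3,4): OLD=114823618938993/549755813888 → NEW=255, ERR=-25364113602447/549755813888
(3,5): OLD=349063676381951/8796093022208 → NEW=0, ERR=349063676381951/8796093022208
(4,0): OLD=520862495443/2147483648 → NEW=255, ERR=-26745834797/2147483648
(4,1): OLD=8527523105079/34359738368 → NEW=255, ERR=-234210178761/34359738368
(4,2): OLD=116978385811573/1099511627776 → NEW=0, ERR=116978385811573/1099511627776
(4,3): OLD=5370403253778217/17592186044416 → NEW=255, ERR=884395812452137/17592186044416
(4,4): OLD=32035920743062457/281474976710656 → NEW=0, ERR=32035920743062457/281474976710656
(4,5): OLD=879604756580483951/4503599627370496 → NEW=255, ERR=-268813148398992529/4503599627370496
Output grid:
  Row 0: ###..#  (2 black, running=2)
  Row 1: ..###.  (3 black, running=5)
  Row 2: .##.#.  (3 black, running=8)
  Row 3: ..#.#.  (4 black, running=12)
  Row 4: ##.#.#  (2 black, running=14)

Answer: 14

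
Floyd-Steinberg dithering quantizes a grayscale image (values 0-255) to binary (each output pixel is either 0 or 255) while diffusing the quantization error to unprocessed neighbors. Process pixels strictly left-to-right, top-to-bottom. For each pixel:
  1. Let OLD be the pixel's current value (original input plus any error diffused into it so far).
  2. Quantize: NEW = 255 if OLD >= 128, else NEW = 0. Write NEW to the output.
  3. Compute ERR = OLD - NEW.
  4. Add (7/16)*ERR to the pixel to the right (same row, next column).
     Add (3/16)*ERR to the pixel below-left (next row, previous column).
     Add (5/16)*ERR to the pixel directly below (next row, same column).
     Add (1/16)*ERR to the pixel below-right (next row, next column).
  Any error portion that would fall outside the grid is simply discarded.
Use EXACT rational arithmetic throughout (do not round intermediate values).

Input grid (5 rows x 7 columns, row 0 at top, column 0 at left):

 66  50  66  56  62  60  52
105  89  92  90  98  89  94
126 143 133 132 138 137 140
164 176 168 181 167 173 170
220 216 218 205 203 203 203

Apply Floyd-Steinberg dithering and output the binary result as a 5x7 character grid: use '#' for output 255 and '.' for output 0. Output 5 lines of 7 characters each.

(0,0): OLD=66 → NEW=0, ERR=66
(0,1): OLD=631/8 → NEW=0, ERR=631/8
(0,2): OLD=12865/128 → NEW=0, ERR=12865/128
(0,3): OLD=204743/2048 → NEW=0, ERR=204743/2048
(0,4): OLD=3464817/32768 → NEW=0, ERR=3464817/32768
(0,5): OLD=55710999/524288 → NEW=0, ERR=55710999/524288
(0,6): OLD=826184609/8388608 → NEW=0, ERR=826184609/8388608
(1,0): OLD=17973/128 → NEW=255, ERR=-14667/128
(1,1): OLD=88563/1024 → NEW=0, ERR=88563/1024
(1,2): OLD=6059503/32768 → NEW=255, ERR=-2296337/32768
(1,3): OLD=15294723/131072 → NEW=0, ERR=15294723/131072
(1,4): OLD=1747068393/8388608 → NEW=255, ERR=-392026647/8388608
(1,5): OLD=8511809081/67108864 → NEW=0, ERR=8511809081/67108864
(1,6): OLD=200692787255/1073741824 → NEW=255, ERR=-73111377865/1073741824
(2,0): OLD=1743393/16384 → NEW=0, ERR=1743393/16384
(2,1): OLD=102907003/524288 → NEW=255, ERR=-30786437/524288
(2,2): OLD=945353777/8388608 → NEW=0, ERR=945353777/8388608
(2,3): OLD=13732292841/67108864 → NEW=255, ERR=-3380467479/67108864
(2,4): OLD=71099179449/536870912 → NEW=255, ERR=-65802903111/536870912
(2,5): OLD=1843832616723/17179869184 → NEW=0, ERR=1843832616723/17179869184
(2,6): OLD=47719848184757/274877906944 → NEW=255, ERR=-22374018085963/274877906944
(3,0): OLD=1562315281/8388608 → NEW=255, ERR=-576779759/8388608
(3,1): OLD=10425312701/67108864 → NEW=255, ERR=-6687447619/67108864
(3,2): OLD=78654288903/536870912 → NEW=255, ERR=-58247793657/536870912
(3,3): OLD=218729709697/2147483648 → NEW=0, ERR=218729709697/2147483648
(3,4): OLD=52291107880465/274877906944 → NEW=255, ERR=-17802758390255/274877906944
(3,5): OLD=341468103188163/2199023255552 → NEW=255, ERR=-219282826977597/2199023255552
(3,6): OLD=3787413317760285/35184372088832 → NEW=0, ERR=3787413317760285/35184372088832
(4,0): OLD=193089668063/1073741824 → NEW=255, ERR=-80714497057/1073741824
(4,1): OLD=2187539883731/17179869184 → NEW=0, ERR=2187539883731/17179869184
(4,2): OLD=69454042357053/274877906944 → NEW=255, ERR=-639823913667/274877906944
(4,3): OLD=476938318031791/2199023255552 → NEW=255, ERR=-83812612133969/2199023255552
(4,4): OLD=2704879827640925/17592186044416 → NEW=255, ERR=-1781127613685155/17592186044416
(4,5): OLD=80883914674054621/562949953421312 → NEW=255, ERR=-62668323448379939/562949953421312
(4,6): OLD=1636639846288319771/9007199254740992 → NEW=255, ERR=-660195963670633189/9007199254740992
Row 0: .......
Row 1: #.#.#.#
Row 2: .#.##.#
Row 3: ###.##.
Row 4: #.#####

Answer: .......
#.#.#.#
.#.##.#
###.##.
#.#####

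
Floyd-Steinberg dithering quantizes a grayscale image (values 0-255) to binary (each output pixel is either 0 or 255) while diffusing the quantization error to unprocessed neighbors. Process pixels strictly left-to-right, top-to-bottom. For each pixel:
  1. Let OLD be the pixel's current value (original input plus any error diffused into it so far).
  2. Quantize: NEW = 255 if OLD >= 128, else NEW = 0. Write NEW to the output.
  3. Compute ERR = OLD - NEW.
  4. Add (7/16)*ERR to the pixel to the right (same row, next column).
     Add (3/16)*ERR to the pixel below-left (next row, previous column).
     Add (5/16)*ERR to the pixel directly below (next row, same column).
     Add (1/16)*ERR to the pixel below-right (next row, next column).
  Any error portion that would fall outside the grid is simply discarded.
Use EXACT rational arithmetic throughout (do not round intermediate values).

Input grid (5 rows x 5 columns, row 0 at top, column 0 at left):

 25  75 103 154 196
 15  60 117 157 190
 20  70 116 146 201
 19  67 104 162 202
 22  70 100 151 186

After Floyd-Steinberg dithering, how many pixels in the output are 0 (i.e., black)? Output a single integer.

Answer: 14

Derivation:
(0,0): OLD=25 → NEW=0, ERR=25
(0,1): OLD=1375/16 → NEW=0, ERR=1375/16
(0,2): OLD=35993/256 → NEW=255, ERR=-29287/256
(0,3): OLD=425775/4096 → NEW=0, ERR=425775/4096
(0,4): OLD=15825481/65536 → NEW=255, ERR=-886199/65536
(1,0): OLD=9965/256 → NEW=0, ERR=9965/256
(1,1): OLD=172027/2048 → NEW=0, ERR=172027/2048
(1,2): OLD=9362455/65536 → NEW=255, ERR=-7349225/65536
(1,3): OLD=34271947/262144 → NEW=255, ERR=-32574773/262144
(1,4): OLD=578419969/4194304 → NEW=255, ERR=-491127551/4194304
(2,0): OLD=1570041/32768 → NEW=0, ERR=1570041/32768
(2,1): OLD=103408579/1048576 → NEW=0, ERR=103408579/1048576
(2,2): OLD=1779259657/16777216 → NEW=0, ERR=1779259657/16777216
(2,3): OLD=33447534603/268435456 → NEW=0, ERR=33447534603/268435456
(2,4): OLD=906903784845/4294967296 → NEW=255, ERR=-188312875635/4294967296
(3,0): OLD=880199401/16777216 → NEW=0, ERR=880199401/16777216
(3,1): OLD=19280448821/134217728 → NEW=255, ERR=-14945071819/134217728
(3,2): OLD=506601565911/4294967296 → NEW=0, ERR=506601565911/4294967296
(3,3): OLD=2155640100767/8589934592 → NEW=255, ERR=-34793220193/8589934592
(3,4): OLD=26706308410939/137438953472 → NEW=255, ERR=-8340624724421/137438953472
(4,0): OLD=37617400839/2147483648 → NEW=0, ERR=37617400839/2147483648
(4,1): OLD=4690931236615/68719476736 → NEW=0, ERR=4690931236615/68719476736
(4,2): OLD=174828892650825/1099511627776 → NEW=255, ERR=-105546572432055/1099511627776
(4,3): OLD=1824841432246023/17592186044416 → NEW=0, ERR=1824841432246023/17592186044416
(4,4): OLD=59718979355319473/281474976710656 → NEW=255, ERR=-12057139705897807/281474976710656
Output grid:
  Row 0: ..#.#  (3 black, running=3)
  Row 1: ..###  (2 black, running=5)
  Row 2: ....#  (4 black, running=9)
  Row 3: .#.##  (2 black, running=11)
  Row 4: ..#.#  (3 black, running=14)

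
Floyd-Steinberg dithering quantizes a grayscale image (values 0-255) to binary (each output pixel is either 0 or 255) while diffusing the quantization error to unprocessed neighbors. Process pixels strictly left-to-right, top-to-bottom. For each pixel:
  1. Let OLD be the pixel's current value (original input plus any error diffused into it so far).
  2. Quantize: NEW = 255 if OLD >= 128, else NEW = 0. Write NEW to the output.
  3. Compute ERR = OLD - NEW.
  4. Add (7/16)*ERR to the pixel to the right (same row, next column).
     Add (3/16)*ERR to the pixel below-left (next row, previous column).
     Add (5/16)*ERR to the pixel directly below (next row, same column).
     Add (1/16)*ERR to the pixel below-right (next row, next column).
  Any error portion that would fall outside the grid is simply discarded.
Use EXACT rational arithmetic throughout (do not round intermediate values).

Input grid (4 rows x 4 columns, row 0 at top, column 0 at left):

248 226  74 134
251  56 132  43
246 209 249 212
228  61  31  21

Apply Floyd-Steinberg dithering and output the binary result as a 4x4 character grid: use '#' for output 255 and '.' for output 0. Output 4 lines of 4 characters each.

(0,0): OLD=248 → NEW=255, ERR=-7
(0,1): OLD=3567/16 → NEW=255, ERR=-513/16
(0,2): OLD=15353/256 → NEW=0, ERR=15353/256
(0,3): OLD=656335/4096 → NEW=255, ERR=-388145/4096
(1,0): OLD=62157/256 → NEW=255, ERR=-3123/256
(1,1): OLD=105371/2048 → NEW=0, ERR=105371/2048
(1,2): OLD=10058423/65536 → NEW=255, ERR=-6653257/65536
(1,3): OLD=-28605263/1048576 → NEW=0, ERR=-28605263/1048576
(2,0): OLD=8252121/32768 → NEW=255, ERR=-103719/32768
(2,1): OLD=213800419/1048576 → NEW=255, ERR=-53586461/1048576
(2,2): OLD=404786895/2097152 → NEW=255, ERR=-129986865/2097152
(2,3): OLD=5704674675/33554432 → NEW=255, ERR=-2851705485/33554432
(3,0): OLD=3647850825/16777216 → NEW=255, ERR=-630339255/16777216
(3,1): OLD=4502482263/268435456 → NEW=0, ERR=4502482263/268435456
(3,2): OLD=-689297239/4294967296 → NEW=0, ERR=-689297239/4294967296
(3,3): OLD=-653020679137/68719476736 → NEW=0, ERR=-653020679137/68719476736
Row 0: ##.#
Row 1: #.#.
Row 2: ####
Row 3: #...

Answer: ##.#
#.#.
####
#...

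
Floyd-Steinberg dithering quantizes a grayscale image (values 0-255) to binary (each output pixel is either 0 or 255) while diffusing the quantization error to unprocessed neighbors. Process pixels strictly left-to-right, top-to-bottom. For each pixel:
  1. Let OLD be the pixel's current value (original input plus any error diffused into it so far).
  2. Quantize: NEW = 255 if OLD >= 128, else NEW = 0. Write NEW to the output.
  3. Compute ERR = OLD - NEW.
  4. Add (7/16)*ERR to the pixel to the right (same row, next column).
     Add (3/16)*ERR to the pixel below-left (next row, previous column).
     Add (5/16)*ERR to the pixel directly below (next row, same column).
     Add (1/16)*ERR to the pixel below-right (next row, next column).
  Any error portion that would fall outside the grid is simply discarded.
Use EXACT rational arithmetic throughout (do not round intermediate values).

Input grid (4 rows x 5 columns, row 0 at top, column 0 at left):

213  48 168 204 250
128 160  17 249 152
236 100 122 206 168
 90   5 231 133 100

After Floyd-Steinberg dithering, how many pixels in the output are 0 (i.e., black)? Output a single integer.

(0,0): OLD=213 → NEW=255, ERR=-42
(0,1): OLD=237/8 → NEW=0, ERR=237/8
(0,2): OLD=23163/128 → NEW=255, ERR=-9477/128
(0,3): OLD=351453/2048 → NEW=255, ERR=-170787/2048
(0,4): OLD=6996491/32768 → NEW=255, ERR=-1359349/32768
(1,0): OLD=15415/128 → NEW=0, ERR=15415/128
(1,1): OLD=210369/1024 → NEW=255, ERR=-50751/1024
(1,2): OLD=-1363307/32768 → NEW=0, ERR=-1363307/32768
(1,3): OLD=25209361/131072 → NEW=255, ERR=-8213999/131072
(1,4): OLD=223151763/2097152 → NEW=0, ERR=223151763/2097152
(2,0): OLD=4330971/16384 → NEW=255, ERR=153051/16384
(2,1): OLD=46307673/524288 → NEW=0, ERR=46307673/524288
(2,2): OLD=1113946827/8388608 → NEW=255, ERR=-1025148213/8388608
(2,3): OLD=20173149361/134217728 → NEW=255, ERR=-14052371279/134217728
(2,4): OLD=325408083095/2147483648 → NEW=255, ERR=-222200247145/2147483648
(3,0): OLD=918385899/8388608 → NEW=0, ERR=918385899/8388608
(3,1): OLD=3903660623/67108864 → NEW=0, ERR=3903660623/67108864
(3,2): OLD=438405764821/2147483648 → NEW=255, ERR=-109202565419/2147483648
(3,3): OLD=219024857341/4294967296 → NEW=0, ERR=219024857341/4294967296
(3,4): OLD=5733443322609/68719476736 → NEW=0, ERR=5733443322609/68719476736
Output grid:
  Row 0: #.###  (1 black, running=1)
  Row 1: .#.#.  (3 black, running=4)
  Row 2: #.###  (1 black, running=5)
  Row 3: ..#..  (4 black, running=9)

Answer: 9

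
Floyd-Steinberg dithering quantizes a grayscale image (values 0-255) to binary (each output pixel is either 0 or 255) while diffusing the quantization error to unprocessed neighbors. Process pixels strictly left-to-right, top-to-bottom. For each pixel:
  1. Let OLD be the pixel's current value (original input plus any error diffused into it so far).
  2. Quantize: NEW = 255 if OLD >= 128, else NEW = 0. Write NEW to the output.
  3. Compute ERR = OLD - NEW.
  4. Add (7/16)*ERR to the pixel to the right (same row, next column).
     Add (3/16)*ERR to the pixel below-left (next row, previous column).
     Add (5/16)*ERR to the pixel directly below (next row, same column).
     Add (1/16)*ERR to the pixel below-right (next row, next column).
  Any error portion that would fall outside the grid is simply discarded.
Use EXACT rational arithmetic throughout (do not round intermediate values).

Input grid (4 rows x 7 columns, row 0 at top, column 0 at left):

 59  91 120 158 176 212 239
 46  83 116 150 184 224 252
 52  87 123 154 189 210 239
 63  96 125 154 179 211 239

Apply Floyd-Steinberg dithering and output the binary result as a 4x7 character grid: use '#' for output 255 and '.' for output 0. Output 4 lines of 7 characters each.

Answer: ..#.###
.#.####
..#.#.#
.#.####

Derivation:
(0,0): OLD=59 → NEW=0, ERR=59
(0,1): OLD=1869/16 → NEW=0, ERR=1869/16
(0,2): OLD=43803/256 → NEW=255, ERR=-21477/256
(0,3): OLD=496829/4096 → NEW=0, ERR=496829/4096
(0,4): OLD=15012139/65536 → NEW=255, ERR=-1699541/65536
(0,5): OLD=210401325/1048576 → NEW=255, ERR=-56985555/1048576
(0,6): OLD=3610855739/16777216 → NEW=255, ERR=-667334341/16777216
(1,0): OLD=22103/256 → NEW=0, ERR=22103/256
(1,1): OLD=297441/2048 → NEW=255, ERR=-224799/2048
(1,2): OLD=4705781/65536 → NEW=0, ERR=4705781/65536
(1,3): OLD=54844113/262144 → NEW=255, ERR=-12002607/262144
(1,4): OLD=2571203027/16777216 → NEW=255, ERR=-1706987053/16777216
(1,5): OLD=20592351427/134217728 → NEW=255, ERR=-13633169213/134217728
(1,6): OLD=411746170125/2147483648 → NEW=255, ERR=-135862160115/2147483648
(2,0): OLD=1913659/32768 → NEW=0, ERR=1913659/32768
(2,1): OLD=101825209/1048576 → NEW=0, ERR=101825209/1048576
(2,2): OLD=2893708139/16777216 → NEW=255, ERR=-1384481941/16777216
(2,3): OLD=11945285587/134217728 → NEW=0, ERR=11945285587/134217728
(2,4): OLD=187083542019/1073741824 → NEW=255, ERR=-86720623101/1073741824
(2,5): OLD=4284721973697/34359738368 → NEW=0, ERR=4284721973697/34359738368
(2,6): OLD=147025629207383/549755813888 → NEW=255, ERR=6837896665943/549755813888
(3,0): OLD=1668625675/16777216 → NEW=0, ERR=1668625675/16777216
(3,1): OLD=21211273903/134217728 → NEW=255, ERR=-13014246737/134217728
(3,2): OLD=85412967357/1073741824 → NEW=0, ERR=85412967357/1073741824
(3,3): OLD=843158333947/4294967296 → NEW=255, ERR=-252058326533/4294967296
(3,4): OLD=86327883735307/549755813888 → NEW=255, ERR=-53859848806133/549755813888
(3,5): OLD=898923587454417/4398046511104 → NEW=255, ERR=-222578272877103/4398046511104
(3,6): OLD=16082042227592911/70368744177664 → NEW=255, ERR=-1861987537711409/70368744177664
Row 0: ..#.###
Row 1: .#.####
Row 2: ..#.#.#
Row 3: .#.####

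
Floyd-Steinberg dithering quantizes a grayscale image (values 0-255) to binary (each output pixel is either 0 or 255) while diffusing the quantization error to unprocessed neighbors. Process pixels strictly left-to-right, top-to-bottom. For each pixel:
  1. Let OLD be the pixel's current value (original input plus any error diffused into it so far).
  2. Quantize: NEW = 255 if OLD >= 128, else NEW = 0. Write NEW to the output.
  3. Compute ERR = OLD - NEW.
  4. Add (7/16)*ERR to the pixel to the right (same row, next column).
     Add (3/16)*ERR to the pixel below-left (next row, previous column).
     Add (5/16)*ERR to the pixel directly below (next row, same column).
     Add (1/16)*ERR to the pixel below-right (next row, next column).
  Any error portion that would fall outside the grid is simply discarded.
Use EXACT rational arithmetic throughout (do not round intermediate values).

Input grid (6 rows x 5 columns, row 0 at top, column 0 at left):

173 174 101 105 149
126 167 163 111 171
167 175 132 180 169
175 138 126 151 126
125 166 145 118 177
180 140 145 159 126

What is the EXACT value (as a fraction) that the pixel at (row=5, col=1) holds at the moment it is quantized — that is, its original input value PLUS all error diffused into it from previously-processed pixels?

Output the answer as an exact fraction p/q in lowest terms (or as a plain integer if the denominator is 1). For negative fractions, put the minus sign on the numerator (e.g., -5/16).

Answer: 614035233459993/4398046511104

Derivation:
(0,0): OLD=173 → NEW=255, ERR=-82
(0,1): OLD=1105/8 → NEW=255, ERR=-935/8
(0,2): OLD=6383/128 → NEW=0, ERR=6383/128
(0,3): OLD=259721/2048 → NEW=0, ERR=259721/2048
(0,4): OLD=6700479/32768 → NEW=255, ERR=-1655361/32768
(1,0): OLD=10043/128 → NEW=0, ERR=10043/128
(1,1): OLD=173085/1024 → NEW=255, ERR=-88035/1024
(1,2): OLD=5159137/32768 → NEW=255, ERR=-3196703/32768
(1,3): OLD=13316173/131072 → NEW=0, ERR=13316173/131072
(1,4): OLD=435341127/2097152 → NEW=255, ERR=-99432633/2097152
(2,0): OLD=2873743/16384 → NEW=255, ERR=-1304177/16384
(2,1): OLD=52387221/524288 → NEW=0, ERR=52387221/524288
(2,2): OLD=1332990719/8388608 → NEW=255, ERR=-806104321/8388608
(2,3): OLD=20766088589/134217728 → NEW=255, ERR=-13459432051/134217728
(2,4): OLD=250526030747/2147483648 → NEW=0, ERR=250526030747/2147483648
(3,0): OLD=1416499743/8388608 → NEW=255, ERR=-722595297/8388608
(3,1): OLD=7284402739/67108864 → NEW=0, ERR=7284402739/67108864
(3,2): OLD=281109064737/2147483648 → NEW=255, ERR=-266499265503/2147483648
(3,3): OLD=348910807129/4294967296 → NEW=0, ERR=348910807129/4294967296
(3,4): OLD=13175588200477/68719476736 → NEW=255, ERR=-4347878367203/68719476736
(4,0): OLD=127167124337/1073741824 → NEW=0, ERR=127167124337/1073741824
(4,1): OLD=7665078555505/34359738368 → NEW=255, ERR=-1096654728335/34359738368
(4,2): OLD=62821542248639/549755813888 → NEW=0, ERR=62821542248639/549755813888
(4,3): OLD=1528419796141937/8796093022208 → NEW=255, ERR=-714583924521103/8796093022208
(4,4): OLD=17840375145235607/140737488355328 → NEW=0, ERR=17840375145235607/140737488355328
(5,0): OLD=116012822208755/549755813888 → NEW=255, ERR=-24174910332685/549755813888
(5,1): OLD=614035233459993/4398046511104 → NEW=255, ERR=-507466626871527/4398046511104
Target (5,1): original=140, with diffused error = 614035233459993/4398046511104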